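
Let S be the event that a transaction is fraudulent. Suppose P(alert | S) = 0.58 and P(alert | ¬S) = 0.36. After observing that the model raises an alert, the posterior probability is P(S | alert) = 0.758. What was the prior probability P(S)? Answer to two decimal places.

P(S) = 0.66

In odds form, posterior odds = prior odds × likelihood ratio, so prior odds = posterior odds ÷ LR.
Posterior odds = 0.758/(1−0.758) = 3.1322. LR = 0.58/0.36 = 1.6111.
Prior odds = 3.1322/1.6111 = 1.9441, so P(S) = 1.9441/(1+1.9441) ≈ 0.66.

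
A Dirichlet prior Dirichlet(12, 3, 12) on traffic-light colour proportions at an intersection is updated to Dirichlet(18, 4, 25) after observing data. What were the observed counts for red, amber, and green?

counts (6, 1, 13)

For a Dirichlet(α) prior with multinomial counts c, the posterior is Dirichlet(α + c) componentwise.
Counts are posterior − prior componentwise: 18−12=6, 4−3=1, 25−12=13.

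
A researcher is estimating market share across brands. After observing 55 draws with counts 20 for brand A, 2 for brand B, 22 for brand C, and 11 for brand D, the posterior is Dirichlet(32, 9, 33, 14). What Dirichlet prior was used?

Dirichlet(12, 7, 11, 3)

For a Dirichlet(α) prior with multinomial counts c, the posterior is Dirichlet(α + c) componentwise.
Subtract each count from the matching posterior parameter: 32−20=12, 9−2=7, 33−22=11, 14−11=3.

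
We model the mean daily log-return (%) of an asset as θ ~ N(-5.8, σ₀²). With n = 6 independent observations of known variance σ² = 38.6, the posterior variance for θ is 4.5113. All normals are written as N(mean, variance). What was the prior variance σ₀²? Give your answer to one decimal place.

σ₀² = 15.1

Posterior precision equals prior precision plus data precision: 1/σ_n² = 1/σ₀² + n/σ².
So 1/σ₀² = 1/4.5113 − 6/38.6 = 0.221666 − 0.155440 = 0.066226.
Hence σ₀² = 1/0.066226 ≈ 15.1.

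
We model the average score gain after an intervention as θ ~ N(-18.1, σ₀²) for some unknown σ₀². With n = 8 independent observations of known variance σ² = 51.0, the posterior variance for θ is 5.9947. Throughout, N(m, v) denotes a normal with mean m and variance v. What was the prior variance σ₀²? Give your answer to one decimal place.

σ₀² = 100.5

For the Normal–Normal model with known σ², precisions add: τ_n = τ₀ + n/σ².
So 1/σ₀² = 1/5.9947 − 8/51.0 = 0.166814 − 0.156863 = 0.009951.
Hence σ₀² = 1/0.009951 ≈ 100.5.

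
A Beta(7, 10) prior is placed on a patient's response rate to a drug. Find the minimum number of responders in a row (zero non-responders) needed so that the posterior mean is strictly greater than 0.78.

After k responders and 0 non-responders the posterior is Beta(7+k, 10), with mean (7+k)/(7+10+k).
Set (7+k)/(17+k) > 0.78 and solve: k > (0.78·17 − 7)/(1 − 0.78) = 28.455.
The smallest integer exceeding 28.455 is 29, and checking k=29: (36)/(46) = 0.7826 > 0.78.

k = 29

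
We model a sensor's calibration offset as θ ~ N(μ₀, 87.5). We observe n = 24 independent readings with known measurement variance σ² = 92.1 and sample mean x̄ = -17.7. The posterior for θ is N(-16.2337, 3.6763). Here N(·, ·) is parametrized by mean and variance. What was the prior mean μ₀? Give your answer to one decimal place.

μ₀ = 17.2

With known observation variance, the Normal–Normal posterior has precision τ_n = τ₀ + n/σ² and mean μ_n = (τ₀μ₀ + (n/σ²)x̄)/τ_n.
Here τ₀ = 1/87.5 = 0.011429 and τ_data = 24/92.1 = 0.260586, so τ_n = 0.272015.
Rearranging for μ₀: μ₀ = (μ_n·τ_n − τ_data·x̄)/τ₀ = (-16.2337·0.272015 − 0.260586·-17.7) / 0.011429 = 0.196562/0.011429 ≈ 17.2.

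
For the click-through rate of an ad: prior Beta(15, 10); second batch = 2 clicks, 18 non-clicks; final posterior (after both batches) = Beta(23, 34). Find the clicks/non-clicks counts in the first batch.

Because Beta–binomial updating is additive in the counts, the combined data contributed (α_post−α_prior, β_post−β_prior) successes and failures.
Total across both batches: 23−15=8 clicks, 34−10=24 non-clicks.
Subtract the second batch: 8−2=6 clicks and 24−18=6 non-clicks.

6 clicks and 6 non-clicks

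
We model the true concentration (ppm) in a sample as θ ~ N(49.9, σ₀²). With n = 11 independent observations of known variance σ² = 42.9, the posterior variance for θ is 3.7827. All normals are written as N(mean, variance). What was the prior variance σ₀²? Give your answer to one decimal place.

For the Normal–Normal model with known σ², precisions add: τ_n = τ₀ + n/σ².
So 1/σ₀² = 1/3.7827 − 11/42.9 = 0.264361 − 0.256410 = 0.007951.
Hence σ₀² = 1/0.007951 ≈ 125.8.

σ₀² = 125.8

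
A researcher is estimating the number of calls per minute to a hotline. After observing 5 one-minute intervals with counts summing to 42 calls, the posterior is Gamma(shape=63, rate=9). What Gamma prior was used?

Gamma(shape=21, rate=4)

Gamma–Poisson conjugacy: posterior shape = α + Σxᵢ, posterior rate = β + n.
So α = 63 − 42 = 21 and β = 9 − 5 = 4.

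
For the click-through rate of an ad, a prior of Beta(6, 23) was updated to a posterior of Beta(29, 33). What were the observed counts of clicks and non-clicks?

23 clicks and 10 non-clicks

Under Beta–binomial conjugacy the posterior parameters are (α+s, β+f).
Match parameters: s=29−6=23, f=33−23=10.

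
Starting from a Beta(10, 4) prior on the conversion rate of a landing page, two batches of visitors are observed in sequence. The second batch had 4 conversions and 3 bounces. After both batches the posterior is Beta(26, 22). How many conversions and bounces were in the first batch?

Sequential conjugate updates are equivalent to a single update on the pooled data, so total successes = posterior α − prior α and total failures = posterior β − prior β.
Total across both batches: 26−10=16 conversions, 22−4=18 bounces.
Subtract the second batch: 16−4=12 conversions and 18−3=15 bounces.

12 conversions and 15 bounces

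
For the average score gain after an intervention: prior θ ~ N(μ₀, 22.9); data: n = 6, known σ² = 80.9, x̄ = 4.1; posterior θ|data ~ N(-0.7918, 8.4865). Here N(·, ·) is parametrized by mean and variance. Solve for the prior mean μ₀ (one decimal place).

μ₀ = -9.1

The posterior mean is a precision-weighted average: μ_n = (τ₀μ₀ + τ_data·x̄)/(τ₀+τ_data), with τ₀=1/σ₀² and τ_data=n/σ².
Here τ₀ = 1/22.9 = 0.043668 and τ_data = 6/80.9 = 0.074166, so τ_n = 0.117834.
Rearranging for μ₀: μ₀ = (μ_n·τ_n − τ_data·x̄)/τ₀ = (-0.7918·0.117834 − 0.074166·4.1) / 0.043668 = -0.397382/0.043668 ≈ -9.1.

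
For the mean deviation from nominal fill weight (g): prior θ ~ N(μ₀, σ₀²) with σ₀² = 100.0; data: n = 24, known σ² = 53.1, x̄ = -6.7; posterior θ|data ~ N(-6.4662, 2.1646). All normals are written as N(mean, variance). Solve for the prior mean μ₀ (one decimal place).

With known observation variance, the Normal–Normal posterior has precision τ_n = τ₀ + n/σ² and mean μ_n = (τ₀μ₀ + (n/σ²)x̄)/τ_n.
Here τ₀ = 1/100.0 = 0.010000 and τ_data = 24/53.1 = 0.451977, so τ_n = 0.461977.
Rearranging for μ₀: μ₀ = (μ_n·τ_n − τ_data·x̄)/τ₀ = (-6.4662·0.461977 − 0.451977·-6.7) / 0.010000 = 0.041010/0.010000 ≈ 4.1.

μ₀ = 4.1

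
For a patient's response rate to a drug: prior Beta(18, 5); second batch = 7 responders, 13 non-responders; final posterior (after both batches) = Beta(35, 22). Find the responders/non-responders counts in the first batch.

10 responders and 4 non-responders

Sequential conjugate updates are equivalent to a single update on the pooled data, so total successes = posterior α − prior α and total failures = posterior β − prior β.
Total across both batches: 35−18=17 responders, 22−5=17 non-responders.
Subtract the second batch: 17−7=10 responders and 17−13=4 non-responders.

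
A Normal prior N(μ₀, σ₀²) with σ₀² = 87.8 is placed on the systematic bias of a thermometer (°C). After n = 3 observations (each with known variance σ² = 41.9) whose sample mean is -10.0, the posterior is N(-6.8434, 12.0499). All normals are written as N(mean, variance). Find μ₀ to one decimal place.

The posterior mean is a precision-weighted average: μ_n = (τ₀μ₀ + τ_data·x̄)/(τ₀+τ_data), with τ₀=1/σ₀² and τ_data=n/σ².
Here τ₀ = 1/87.8 = 0.011390 and τ_data = 3/41.9 = 0.071599, so τ_n = 0.082989.
Rearranging for μ₀: μ₀ = (μ_n·τ_n − τ_data·x̄)/τ₀ = (-6.8434·0.082989 − 0.071599·-10.0) / 0.011390 = 0.148063/0.011390 ≈ 13.0.

μ₀ = 13.0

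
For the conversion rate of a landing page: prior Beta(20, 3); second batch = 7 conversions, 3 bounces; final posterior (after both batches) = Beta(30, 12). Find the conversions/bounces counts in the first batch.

Because Beta–binomial updating is additive in the counts, the combined data contributed (α_post−α_prior, β_post−β_prior) successes and failures.
Total across both batches: 30−20=10 conversions, 12−3=9 bounces.
Subtract the second batch: 10−7=3 conversions and 9−3=6 bounces.

3 conversions and 6 bounces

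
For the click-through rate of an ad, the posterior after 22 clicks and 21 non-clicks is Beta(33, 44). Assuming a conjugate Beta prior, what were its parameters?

A Beta(α, β) prior with s successes and f failures in binomial data gives a Beta(α+s, β+f) posterior.
Subtract the data counts: 33−22=11, 44−21=23.

Beta(11, 23)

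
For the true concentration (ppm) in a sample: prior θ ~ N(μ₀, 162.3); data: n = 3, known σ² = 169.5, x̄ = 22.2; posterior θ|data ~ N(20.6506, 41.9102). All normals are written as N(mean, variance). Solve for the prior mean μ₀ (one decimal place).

μ₀ = 16.2

With known observation variance, the Normal–Normal posterior has precision τ_n = τ₀ + n/σ² and mean μ_n = (τ₀μ₀ + (n/σ²)x̄)/τ_n.
Here τ₀ = 1/162.3 = 0.006161 and τ_data = 3/169.5 = 0.017699, so τ_n = 0.023860.
Rearranging for μ₀: μ₀ = (μ_n·τ_n − τ_data·x̄)/τ₀ = (20.6506·0.023860 − 0.017699·22.2) / 0.006161 = 0.099806/0.006161 ≈ 16.2.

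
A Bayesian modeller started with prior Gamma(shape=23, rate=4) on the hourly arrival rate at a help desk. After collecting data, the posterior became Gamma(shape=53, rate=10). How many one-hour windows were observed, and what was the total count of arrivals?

n = 6 one-hour windows with total 30 arrivals

Gamma–Poisson conjugacy: posterior shape = α + Σxᵢ, posterior rate = β + n.
Matching: Σxᵢ = 53 − 23 = 30 and n = 10 − 4 = 6.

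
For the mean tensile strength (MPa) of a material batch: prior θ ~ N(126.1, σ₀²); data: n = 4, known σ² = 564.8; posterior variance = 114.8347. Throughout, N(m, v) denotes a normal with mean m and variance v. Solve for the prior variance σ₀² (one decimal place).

Posterior precision equals prior precision plus data precision: 1/σ_n² = 1/σ₀² + n/σ².
So 1/σ₀² = 1/114.8347 − 4/564.8 = 0.008708 − 0.007082 = 0.001626.
Hence σ₀² = 1/0.001626 ≈ 615.0.

σ₀² = 615.0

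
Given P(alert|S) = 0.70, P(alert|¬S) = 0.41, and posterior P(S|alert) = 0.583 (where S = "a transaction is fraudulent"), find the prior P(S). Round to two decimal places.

In odds form, posterior odds = prior odds × likelihood ratio, so prior odds = posterior odds ÷ LR.
Posterior odds = 0.583/(1−0.583) = 1.3981. LR = 0.70/0.41 = 1.7073.
Prior odds = 1.3981/1.7073 = 0.8189, so P(S) = 0.8189/(1+0.8189) ≈ 0.45.

P(S) = 0.45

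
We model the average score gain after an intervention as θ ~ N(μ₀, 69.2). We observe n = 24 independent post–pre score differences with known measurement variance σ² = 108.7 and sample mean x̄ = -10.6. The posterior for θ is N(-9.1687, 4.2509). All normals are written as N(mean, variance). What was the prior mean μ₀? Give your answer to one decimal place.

μ₀ = 12.7

The posterior mean is a precision-weighted average: μ_n = (τ₀μ₀ + τ_data·x̄)/(τ₀+τ_data), with τ₀=1/σ₀² and τ_data=n/σ².
Here τ₀ = 1/69.2 = 0.014451 and τ_data = 24/108.7 = 0.220791, so τ_n = 0.235242.
Rearranging for μ₀: μ₀ = (μ_n·τ_n − τ_data·x̄)/τ₀ = (-9.1687·0.235242 − 0.220791·-10.6) / 0.014451 = 0.183521/0.014451 ≈ 12.7.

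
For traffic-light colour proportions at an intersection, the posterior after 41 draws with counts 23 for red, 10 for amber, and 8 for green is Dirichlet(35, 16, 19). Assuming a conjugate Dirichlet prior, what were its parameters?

For a Dirichlet(α) prior with multinomial counts c, the posterior is Dirichlet(α + c) componentwise.
Subtract each count from the matching posterior parameter: 35−23=12, 16−10=6, 19−8=11.

Dirichlet(12, 6, 11)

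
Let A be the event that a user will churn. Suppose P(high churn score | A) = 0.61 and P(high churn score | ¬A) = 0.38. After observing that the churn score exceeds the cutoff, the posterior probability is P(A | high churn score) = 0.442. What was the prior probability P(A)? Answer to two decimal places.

Bayes' rule in odds form gives O(A|E) = O(A)·[P(E|A)/P(E|¬A)], hence O(A) = O(A|E)/LR.
Posterior odds = 0.442/(1−0.442) = 0.7921. LR = 0.61/0.38 = 1.6053.
Prior odds = 0.7921/1.6053 = 0.4934, so P(A) = 0.4934/(1+0.4934) ≈ 0.33.

P(A) = 0.33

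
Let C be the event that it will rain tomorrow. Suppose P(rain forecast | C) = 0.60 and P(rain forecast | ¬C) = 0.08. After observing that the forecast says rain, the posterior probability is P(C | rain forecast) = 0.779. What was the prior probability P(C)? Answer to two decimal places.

P(C) = 0.32

In odds form, posterior odds = prior odds × likelihood ratio, so prior odds = posterior odds ÷ LR.
Posterior odds = 0.779/(1−0.779) = 3.5249. LR = 0.60/0.08 = 7.5000.
Prior odds = 3.5249/7.5000 = 0.4700, so P(C) = 0.4700/(1+0.4700) ≈ 0.32.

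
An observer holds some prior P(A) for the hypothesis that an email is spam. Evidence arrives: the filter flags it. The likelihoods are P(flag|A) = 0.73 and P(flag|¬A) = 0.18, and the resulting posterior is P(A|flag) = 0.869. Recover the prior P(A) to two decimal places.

In odds form, posterior odds = prior odds × likelihood ratio, so prior odds = posterior odds ÷ LR.
Posterior odds = 0.869/(1−0.869) = 6.6336. LR = 0.73/0.18 = 4.0556.
Prior odds = 6.6336/4.0556 = 1.6357, so P(A) = 1.6357/(1+1.6357) ≈ 0.62.

P(A) = 0.62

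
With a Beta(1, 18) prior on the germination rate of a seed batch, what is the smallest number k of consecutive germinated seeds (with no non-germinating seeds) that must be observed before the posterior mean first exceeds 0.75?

k = 54

After k germinated seeds and 0 non-germinating seeds the posterior is Beta(1+k, 18), with mean (1+k)/(1+18+k).
Set (1+k)/(19+k) > 0.75 and solve: k > (0.75·19 − 1)/(1 − 0.75) = 53.000.
The smallest integer exceeding 53.000 is 54, and checking k=54: (55)/(73) = 0.7534 > 0.75.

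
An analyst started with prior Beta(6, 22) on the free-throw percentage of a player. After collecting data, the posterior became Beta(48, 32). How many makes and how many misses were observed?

A Beta(a, b) prior with s successes and f failures in binomial data gives a Beta(a+s, b+f) posterior.
Match parameters: s=48−6=42, f=32−22=10.

42 makes and 10 misses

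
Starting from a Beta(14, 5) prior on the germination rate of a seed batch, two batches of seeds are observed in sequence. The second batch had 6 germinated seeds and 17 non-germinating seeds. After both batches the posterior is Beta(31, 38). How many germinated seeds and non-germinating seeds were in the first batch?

11 germinated seeds and 16 non-germinating seeds

Sequential conjugate updates are equivalent to a single update on the pooled data, so total successes = posterior α − prior α and total failures = posterior β − prior β.
Total across both batches: 31−14=17 germinated seeds, 38−5=33 non-germinating seeds.
Subtract the second batch: 17−6=11 germinated seeds and 33−17=16 non-germinating seeds.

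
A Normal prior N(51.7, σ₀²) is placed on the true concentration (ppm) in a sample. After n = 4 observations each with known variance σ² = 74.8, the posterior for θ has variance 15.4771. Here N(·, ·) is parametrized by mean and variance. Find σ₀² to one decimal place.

σ₀² = 89.8

For the Normal–Normal model with known σ², precisions add: τ_n = τ₀ + n/σ².
So 1/σ₀² = 1/15.4771 − 4/74.8 = 0.064612 − 0.053476 = 0.011136.
Hence σ₀² = 1/0.011136 ≈ 89.8.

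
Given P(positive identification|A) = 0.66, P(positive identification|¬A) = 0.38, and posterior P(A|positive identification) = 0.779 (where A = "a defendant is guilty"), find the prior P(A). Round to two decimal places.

P(A) = 0.67

In odds form, posterior odds = prior odds × likelihood ratio, so prior odds = posterior odds ÷ LR.
Posterior odds = 0.779/(1−0.779) = 3.5249. LR = 0.66/0.38 = 1.7368.
Prior odds = 3.5249/1.7368 = 2.0295, so P(A) = 2.0295/(1+2.0295) ≈ 0.67.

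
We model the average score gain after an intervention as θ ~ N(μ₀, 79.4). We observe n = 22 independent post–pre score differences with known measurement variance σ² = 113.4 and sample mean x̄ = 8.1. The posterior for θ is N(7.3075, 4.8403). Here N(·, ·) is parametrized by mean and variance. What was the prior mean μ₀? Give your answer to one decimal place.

The posterior mean is a precision-weighted average: μ_n = (τ₀μ₀ + τ_data·x̄)/(τ₀+τ_data), with τ₀=1/σ₀² and τ_data=n/σ².
Here τ₀ = 1/79.4 = 0.012594 and τ_data = 22/113.4 = 0.194004, so τ_n = 0.206598.
Rearranging for μ₀: μ₀ = (μ_n·τ_n − τ_data·x̄)/τ₀ = (7.3075·0.206598 − 0.194004·8.1) / 0.012594 = -0.061718/0.012594 ≈ -4.9.

μ₀ = -4.9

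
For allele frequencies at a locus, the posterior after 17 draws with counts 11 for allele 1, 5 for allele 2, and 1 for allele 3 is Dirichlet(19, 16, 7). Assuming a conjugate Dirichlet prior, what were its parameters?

For a Dirichlet(α) prior with multinomial counts c, the posterior is Dirichlet(α + c) componentwise.
Subtract each count from the matching posterior parameter: 19−11=8, 16−5=11, 7−1=6.

Dirichlet(8, 11, 6)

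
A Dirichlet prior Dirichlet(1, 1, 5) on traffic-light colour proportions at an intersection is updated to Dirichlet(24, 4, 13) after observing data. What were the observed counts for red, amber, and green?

For a Dirichlet(α) prior with multinomial counts c, the posterior is Dirichlet(α + c) componentwise.
Counts are posterior − prior componentwise: 24−1=23, 4−1=3, 13−5=8.

counts (23, 3, 8)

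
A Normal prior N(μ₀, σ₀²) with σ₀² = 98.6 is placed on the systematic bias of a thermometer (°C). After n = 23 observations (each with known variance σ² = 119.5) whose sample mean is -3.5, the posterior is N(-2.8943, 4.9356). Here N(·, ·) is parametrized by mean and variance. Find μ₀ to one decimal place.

μ₀ = 8.6

With known observation variance, the Normal–Normal posterior has precision τ_n = τ₀ + n/σ² and mean μ_n = (τ₀μ₀ + (n/σ²)x̄)/τ_n.
Here τ₀ = 1/98.6 = 0.010142 and τ_data = 23/119.5 = 0.192469, so τ_n = 0.202611.
Rearranging for μ₀: μ₀ = (μ_n·τ_n − τ_data·x̄)/τ₀ = (-2.8943·0.202611 − 0.192469·-3.5) / 0.010142 = 0.087224/0.010142 ≈ 8.6.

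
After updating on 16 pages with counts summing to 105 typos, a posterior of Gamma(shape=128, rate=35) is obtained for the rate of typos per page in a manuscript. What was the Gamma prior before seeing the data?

Gamma–Poisson conjugacy: posterior shape = α + Σxᵢ, posterior rate = β + n.
So α = 128 − 105 = 23 and β = 35 − 16 = 19.

Gamma(shape=23, rate=19)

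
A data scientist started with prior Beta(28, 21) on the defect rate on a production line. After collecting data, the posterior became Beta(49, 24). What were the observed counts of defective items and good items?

21 defective items and 3 good items

Under Beta–binomial conjugacy the posterior parameters are (α+s, β+f).
Match parameters: s=49−28=21, f=24−21=3.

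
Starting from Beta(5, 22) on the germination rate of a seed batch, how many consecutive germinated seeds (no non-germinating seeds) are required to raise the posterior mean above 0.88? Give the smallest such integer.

After k germinated seeds and 0 non-germinating seeds the posterior is Beta(5+k, 22), with mean (5+k)/(5+22+k).
Set (5+k)/(27+k) > 0.88 and solve: k > (0.88·27 − 5)/(1 − 0.88) = 156.333.
The smallest integer exceeding 156.333 is 157.

k = 157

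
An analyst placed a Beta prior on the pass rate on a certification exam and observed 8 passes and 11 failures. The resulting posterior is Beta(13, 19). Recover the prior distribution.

Under Beta–binomial conjugacy the posterior parameters are (a+s, b+f).
Subtract the data counts: 13−8=5, 19−11=8.

Beta(5, 8)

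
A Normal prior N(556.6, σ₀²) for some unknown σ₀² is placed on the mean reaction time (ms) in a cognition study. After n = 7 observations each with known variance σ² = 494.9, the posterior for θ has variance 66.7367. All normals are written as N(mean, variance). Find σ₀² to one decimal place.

σ₀² = 1190.5

For the Normal–Normal model with known σ², precisions add: τ_n = τ₀ + n/σ².
So 1/σ₀² = 1/66.7367 − 7/494.9 = 0.014984 − 0.014144 = 0.000840.
Hence σ₀² = 1/0.000840 ≈ 1190.5.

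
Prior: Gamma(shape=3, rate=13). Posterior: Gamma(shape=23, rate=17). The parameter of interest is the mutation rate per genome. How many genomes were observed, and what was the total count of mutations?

n = 4 genomes with total 20 mutations

A Gamma(α, β) prior (rate parametrization) on a Poisson rate with n observations summing to S gives posterior Gamma(α+S, β+n).
Matching: Σxᵢ = 23 − 3 = 20 and n = 17 − 13 = 4.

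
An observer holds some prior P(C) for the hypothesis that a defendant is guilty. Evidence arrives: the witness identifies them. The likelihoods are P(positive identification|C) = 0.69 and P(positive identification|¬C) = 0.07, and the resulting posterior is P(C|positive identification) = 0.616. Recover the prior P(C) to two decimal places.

P(C) = 0.14

Bayes' rule in odds form gives O(C|E) = O(C)·[P(E|C)/P(E|¬C)], hence O(C) = O(C|E)/LR.
Posterior odds = 0.616/(1−0.616) = 1.6042. LR = 0.69/0.07 = 9.8571.
Prior odds = 1.6042/9.8571 = 0.1627, so P(C) = 0.1627/(1+0.1627) ≈ 0.14.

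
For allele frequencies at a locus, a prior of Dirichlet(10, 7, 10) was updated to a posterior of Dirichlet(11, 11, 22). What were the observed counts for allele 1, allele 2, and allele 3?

For a Dirichlet(α) prior with multinomial counts c, the posterior is Dirichlet(α + c) componentwise.
Counts are posterior − prior componentwise: 11−10=1, 11−7=4, 22−10=12.

counts (1, 4, 12)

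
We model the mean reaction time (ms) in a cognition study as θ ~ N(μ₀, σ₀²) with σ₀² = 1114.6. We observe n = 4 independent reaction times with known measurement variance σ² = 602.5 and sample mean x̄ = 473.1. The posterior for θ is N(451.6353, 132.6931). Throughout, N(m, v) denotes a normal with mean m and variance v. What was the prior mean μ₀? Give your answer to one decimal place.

With known observation variance, the Normal–Normal posterior has precision τ_n = τ₀ + n/σ² and mean μ_n = (τ₀μ₀ + (n/σ²)x̄)/τ_n.
Here τ₀ = 1/1114.6 = 0.000897 and τ_data = 4/602.5 = 0.006639, so τ_n = 0.007536.
Rearranging for μ₀: μ₀ = (μ_n·τ_n − τ_data·x̄)/τ₀ = (451.6353·0.007536 − 0.006639·473.1) / 0.000897 = 0.262613/0.000897 ≈ 292.8.

μ₀ = 292.8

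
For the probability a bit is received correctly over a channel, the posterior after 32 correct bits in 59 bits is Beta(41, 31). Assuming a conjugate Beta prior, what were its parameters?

A Beta(a, b) prior with s successes and f failures in binomial data gives a Beta(a+s, b+f) posterior.
Subtract the data counts: 41−32=9, 31−27=4.

Beta(9, 4)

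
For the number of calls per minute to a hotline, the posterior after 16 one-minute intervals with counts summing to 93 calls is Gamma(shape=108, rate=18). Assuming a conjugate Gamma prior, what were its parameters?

A Gamma(α, β) prior (rate parametrization) on a Poisson rate with n observations summing to S gives posterior Gamma(α+S, β+n).
So α = 108 − 93 = 15 and β = 18 − 16 = 2.

Gamma(shape=15, rate=2)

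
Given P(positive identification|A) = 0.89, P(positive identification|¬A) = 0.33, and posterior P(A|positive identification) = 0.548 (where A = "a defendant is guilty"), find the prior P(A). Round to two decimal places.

P(A) = 0.31

In odds form, posterior odds = prior odds × likelihood ratio, so prior odds = posterior odds ÷ LR.
Posterior odds = 0.548/(1−0.548) = 1.2124. LR = 0.89/0.33 = 2.6970.
Prior odds = 1.2124/2.6970 = 0.4495, so P(A) = 0.4495/(1+0.4495) ≈ 0.31.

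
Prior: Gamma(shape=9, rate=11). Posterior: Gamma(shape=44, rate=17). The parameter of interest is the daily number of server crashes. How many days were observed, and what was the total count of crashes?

n = 6 days with total 35 crashes

Gamma–Poisson conjugacy: posterior shape = α + Σxᵢ, posterior rate = β + n.
Matching: Σxᵢ = 44 − 9 = 35 and n = 17 − 11 = 6.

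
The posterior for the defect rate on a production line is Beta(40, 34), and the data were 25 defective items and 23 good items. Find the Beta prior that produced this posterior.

A Beta(a, b) prior with s successes and f failures in binomial data gives a Beta(a+s, b+f) posterior.
So a = 40 − 25 = 15 and b = 34 − 23 = 11.

Beta(15, 11)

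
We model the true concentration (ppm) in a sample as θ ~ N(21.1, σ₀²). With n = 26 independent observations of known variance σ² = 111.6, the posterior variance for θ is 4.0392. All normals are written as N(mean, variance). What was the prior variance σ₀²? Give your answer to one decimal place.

Posterior precision equals prior precision plus data precision: 1/σ_n² = 1/σ₀² + n/σ².
So 1/σ₀² = 1/4.0392 − 26/111.6 = 0.247574 − 0.232975 = 0.014599.
Hence σ₀² = 1/0.014599 ≈ 68.5.

σ₀² = 68.5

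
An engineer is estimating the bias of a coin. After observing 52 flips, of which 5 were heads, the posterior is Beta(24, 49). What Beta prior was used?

A Beta(α, β) prior with s successes and f failures in binomial data gives a Beta(α+s, β+f) posterior.
Subtract the data counts: 24−5=19, 49−47=2.

Beta(19, 2)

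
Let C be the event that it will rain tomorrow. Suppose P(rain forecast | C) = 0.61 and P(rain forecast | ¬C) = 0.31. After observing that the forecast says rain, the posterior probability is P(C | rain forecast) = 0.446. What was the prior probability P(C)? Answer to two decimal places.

Bayes' rule in odds form gives O(C|E) = O(C)·[P(E|C)/P(E|¬C)], hence O(C) = O(C|E)/LR.
Posterior odds = 0.446/(1−0.446) = 0.8051. LR = 0.61/0.31 = 1.9677.
Prior odds = 0.8051/1.9677 = 0.4092, so P(C) = 0.4092/(1+0.4092) ≈ 0.29.

P(C) = 0.29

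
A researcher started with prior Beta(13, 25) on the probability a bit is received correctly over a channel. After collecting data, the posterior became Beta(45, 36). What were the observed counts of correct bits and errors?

32 correct bits and 11 errors

Under Beta–binomial conjugacy the posterior parameters are (a+s, b+f).
So s = 45 − 13 = 32 and f = 36 − 25 = 11.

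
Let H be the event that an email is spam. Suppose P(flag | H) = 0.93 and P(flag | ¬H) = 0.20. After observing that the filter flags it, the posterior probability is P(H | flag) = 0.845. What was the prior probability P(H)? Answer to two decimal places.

Bayes' rule in odds form gives O(H|E) = O(H)·[P(E|H)/P(E|¬H)], hence O(H) = O(H|E)/LR.
Posterior odds = 0.845/(1−0.845) = 5.4516. LR = 0.93/0.20 = 4.6500.
Prior odds = 5.4516/4.6500 = 1.1724, so P(H) = 1.1724/(1+1.1724) ≈ 0.54.

P(H) = 0.54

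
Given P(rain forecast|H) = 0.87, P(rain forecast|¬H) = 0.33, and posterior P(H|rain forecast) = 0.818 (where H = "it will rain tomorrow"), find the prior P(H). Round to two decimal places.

Bayes' rule in odds form gives O(H|E) = O(H)·[P(E|H)/P(E|¬H)], hence O(H) = O(H|E)/LR.
Posterior odds = 0.818/(1−0.818) = 4.4945. LR = 0.87/0.33 = 2.6364.
Prior odds = 4.4945/2.6364 = 1.7048, so P(H) = 1.7048/(1+1.7048) ≈ 0.63.

P(H) = 0.63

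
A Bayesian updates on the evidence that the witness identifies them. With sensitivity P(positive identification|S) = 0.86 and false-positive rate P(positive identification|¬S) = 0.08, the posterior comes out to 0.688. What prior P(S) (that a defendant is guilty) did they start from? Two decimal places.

In odds form, posterior odds = prior odds × likelihood ratio, so prior odds = posterior odds ÷ LR.
Posterior odds = 0.688/(1−0.688) = 2.2051. LR = 0.86/0.08 = 10.7500.
Prior odds = 2.2051/10.7500 = 0.2051, so P(S) = 0.2051/(1+0.2051) ≈ 0.17.

P(S) = 0.17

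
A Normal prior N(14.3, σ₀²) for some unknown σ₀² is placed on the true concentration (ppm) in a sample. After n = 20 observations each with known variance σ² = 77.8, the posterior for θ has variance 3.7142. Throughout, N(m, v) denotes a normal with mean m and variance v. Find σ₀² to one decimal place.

For the Normal–Normal model with known σ², precisions add: τ_n = τ₀ + n/σ².
So 1/σ₀² = 1/3.7142 − 20/77.8 = 0.269237 − 0.257069 = 0.012168.
Hence σ₀² = 1/0.012168 ≈ 82.2.

σ₀² = 82.2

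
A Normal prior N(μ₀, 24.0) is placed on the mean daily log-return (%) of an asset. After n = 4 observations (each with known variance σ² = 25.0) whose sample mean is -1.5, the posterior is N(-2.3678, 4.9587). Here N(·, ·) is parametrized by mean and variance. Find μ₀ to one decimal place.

μ₀ = -5.7

With known observation variance, the Normal–Normal posterior has precision τ_n = τ₀ + n/σ² and mean μ_n = (τ₀μ₀ + (n/σ²)x̄)/τ_n.
Here τ₀ = 1/24.0 = 0.041667 and τ_data = 4/25.0 = 0.160000, so τ_n = 0.201667.
Rearranging for μ₀: μ₀ = (μ_n·τ_n − τ_data·x̄)/τ₀ = (-2.3678·0.201667 − 0.160000·-1.5) / 0.041667 = -0.237507/0.041667 ≈ -5.7.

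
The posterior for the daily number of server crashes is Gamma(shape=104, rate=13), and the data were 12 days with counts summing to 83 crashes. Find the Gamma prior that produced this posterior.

Gamma(shape=21, rate=1)

Gamma–Poisson conjugacy: posterior shape = α + Σxᵢ, posterior rate = β + n.
So α = 104 − 83 = 21 and β = 13 − 12 = 1.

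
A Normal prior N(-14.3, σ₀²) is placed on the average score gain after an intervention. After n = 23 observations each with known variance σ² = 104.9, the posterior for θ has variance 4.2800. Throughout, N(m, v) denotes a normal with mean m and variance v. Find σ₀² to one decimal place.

σ₀² = 69.5

For the Normal–Normal model with known σ², precisions add: τ_n = τ₀ + n/σ².
So 1/σ₀² = 1/4.2800 − 23/104.9 = 0.233645 − 0.219256 = 0.014389.
Hence σ₀² = 1/0.014389 ≈ 69.5.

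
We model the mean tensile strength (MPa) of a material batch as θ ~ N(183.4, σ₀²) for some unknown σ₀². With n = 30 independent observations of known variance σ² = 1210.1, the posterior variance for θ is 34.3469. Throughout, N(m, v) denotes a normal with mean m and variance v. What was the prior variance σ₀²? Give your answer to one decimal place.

Posterior precision equals prior precision plus data precision: 1/σ_n² = 1/σ₀² + n/σ².
So 1/σ₀² = 1/34.3469 − 30/1210.1 = 0.029115 − 0.024791 = 0.004324.
Hence σ₀² = 1/0.004324 ≈ 231.3.

σ₀² = 231.3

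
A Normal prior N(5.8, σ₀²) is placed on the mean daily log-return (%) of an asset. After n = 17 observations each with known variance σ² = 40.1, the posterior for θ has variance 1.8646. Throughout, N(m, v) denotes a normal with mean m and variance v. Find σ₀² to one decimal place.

Posterior precision equals prior precision plus data precision: 1/σ_n² = 1/σ₀² + n/σ².
So 1/σ₀² = 1/1.8646 − 17/40.1 = 0.536308 − 0.423940 = 0.112368.
Hence σ₀² = 1/0.112368 ≈ 8.9.

σ₀² = 8.9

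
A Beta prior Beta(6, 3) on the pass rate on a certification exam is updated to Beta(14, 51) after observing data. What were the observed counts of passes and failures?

8 passes and 48 failures

Under Beta–binomial conjugacy the posterior parameters are (α+s, β+f).
Match parameters: s=14−6=8, f=51−3=48.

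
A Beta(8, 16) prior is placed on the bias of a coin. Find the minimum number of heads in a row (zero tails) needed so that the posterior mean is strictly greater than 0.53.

k = 11

After k heads and 0 tails the posterior is Beta(8+k, 16), with mean (8+k)/(8+16+k).
Set (8+k)/(24+k) > 0.53 and solve: k > (0.53·24 − 8)/(1 − 0.53) = 10.043.
The smallest integer exceeding 10.043 is 11, and checking k=11: (19)/(35) = 0.5429 > 0.53.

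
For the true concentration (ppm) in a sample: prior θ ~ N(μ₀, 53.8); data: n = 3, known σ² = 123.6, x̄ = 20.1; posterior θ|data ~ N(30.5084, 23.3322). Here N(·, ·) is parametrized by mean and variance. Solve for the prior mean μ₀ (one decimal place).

μ₀ = 44.1

The posterior mean is a precision-weighted average: μ_n = (τ₀μ₀ + τ_data·x̄)/(τ₀+τ_data), with τ₀=1/σ₀² and τ_data=n/σ².
Here τ₀ = 1/53.8 = 0.018587 and τ_data = 3/123.6 = 0.024272, so τ_n = 0.042859.
Rearranging for μ₀: μ₀ = (μ_n·τ_n − τ_data·x̄)/τ₀ = (30.5084·0.042859 − 0.024272·20.1) / 0.018587 = 0.819692/0.018587 ≈ 44.1.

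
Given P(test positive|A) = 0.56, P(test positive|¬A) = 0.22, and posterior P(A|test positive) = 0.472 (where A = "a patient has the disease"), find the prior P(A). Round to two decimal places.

P(A) = 0.26

In odds form, posterior odds = prior odds × likelihood ratio, so prior odds = posterior odds ÷ LR.
Posterior odds = 0.472/(1−0.472) = 0.8939. LR = 0.56/0.22 = 2.5455.
Prior odds = 0.8939/2.5455 = 0.3512, so P(A) = 0.3512/(1+0.3512) ≈ 0.26.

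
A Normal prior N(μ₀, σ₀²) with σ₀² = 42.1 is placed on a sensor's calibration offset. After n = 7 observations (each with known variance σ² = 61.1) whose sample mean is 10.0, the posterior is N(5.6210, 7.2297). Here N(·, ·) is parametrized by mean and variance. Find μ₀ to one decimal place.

μ₀ = -15.5

With known observation variance, the Normal–Normal posterior has precision τ_n = τ₀ + n/σ² and mean μ_n = (τ₀μ₀ + (n/σ²)x̄)/τ_n.
Here τ₀ = 1/42.1 = 0.023753 and τ_data = 7/61.1 = 0.114566, so τ_n = 0.138319.
Rearranging for μ₀: μ₀ = (μ_n·τ_n − τ_data·x̄)/τ₀ = (5.6210·0.138319 − 0.114566·10.0) / 0.023753 = -0.368169/0.023753 ≈ -15.5.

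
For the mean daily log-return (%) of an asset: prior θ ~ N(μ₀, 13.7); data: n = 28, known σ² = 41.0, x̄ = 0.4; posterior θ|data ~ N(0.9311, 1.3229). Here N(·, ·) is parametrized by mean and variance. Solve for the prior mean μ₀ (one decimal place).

With known observation variance, the Normal–Normal posterior has precision τ_n = τ₀ + n/σ² and mean μ_n = (τ₀μ₀ + (n/σ²)x̄)/τ_n.
Here τ₀ = 1/13.7 = 0.072993 and τ_data = 28/41.0 = 0.682927, so τ_n = 0.755920.
Rearranging for μ₀: μ₀ = (μ_n·τ_n − τ_data·x̄)/τ₀ = (0.9311·0.755920 − 0.682927·0.4) / 0.072993 = 0.430666/0.072993 ≈ 5.9.

μ₀ = 5.9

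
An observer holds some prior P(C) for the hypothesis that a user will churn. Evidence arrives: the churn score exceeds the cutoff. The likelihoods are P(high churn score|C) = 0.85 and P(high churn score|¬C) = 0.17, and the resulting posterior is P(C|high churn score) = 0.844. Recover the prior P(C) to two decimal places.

In odds form, posterior odds = prior odds × likelihood ratio, so prior odds = posterior odds ÷ LR.
Posterior odds = 0.844/(1−0.844) = 5.4103. LR = 0.85/0.17 = 5.0000.
Prior odds = 5.4103/5.0000 = 1.0821, so P(C) = 1.0821/(1+1.0821) ≈ 0.52.

P(C) = 0.52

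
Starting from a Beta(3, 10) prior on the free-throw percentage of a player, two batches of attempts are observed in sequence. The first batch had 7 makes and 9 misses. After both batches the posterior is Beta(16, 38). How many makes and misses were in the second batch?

Because Beta–binomial updating is additive in the counts, the combined data contributed (α_post−α_prior, β_post−β_prior) successes and failures.
Total across both batches: 16−3=13 makes, 38−10=28 misses.
Subtract the first batch: 13−7=6 makes and 28−9=19 misses.

6 makes and 19 misses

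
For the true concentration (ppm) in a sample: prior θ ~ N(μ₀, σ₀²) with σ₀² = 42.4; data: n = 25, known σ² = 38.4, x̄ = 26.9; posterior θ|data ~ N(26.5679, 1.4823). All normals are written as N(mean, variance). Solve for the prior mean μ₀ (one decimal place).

μ₀ = 17.4

With known observation variance, the Normal–Normal posterior has precision τ_n = τ₀ + n/σ² and mean μ_n = (τ₀μ₀ + (n/σ²)x̄)/τ_n.
Here τ₀ = 1/42.4 = 0.023585 and τ_data = 25/38.4 = 0.651042, so τ_n = 0.674627.
Rearranging for μ₀: μ₀ = (μ_n·τ_n − τ_data·x̄)/τ₀ = (26.5679·0.674627 − 0.651042·26.9) / 0.023585 = 0.410393/0.023585 ≈ 17.4.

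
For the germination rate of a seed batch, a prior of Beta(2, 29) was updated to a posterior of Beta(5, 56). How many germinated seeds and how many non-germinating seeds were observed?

3 germinated seeds and 27 non-germinating seeds

A Beta(α, β) prior with s successes and f failures in binomial data gives a Beta(α+s, β+f) posterior.
So s = 5 − 2 = 3 and f = 56 − 29 = 27.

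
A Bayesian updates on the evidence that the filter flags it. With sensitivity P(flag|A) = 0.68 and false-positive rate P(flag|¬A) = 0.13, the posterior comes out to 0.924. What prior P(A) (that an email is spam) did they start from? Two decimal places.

In odds form, posterior odds = prior odds × likelihood ratio, so prior odds = posterior odds ÷ LR.
Posterior odds = 0.924/(1−0.924) = 12.1579. LR = 0.68/0.13 = 5.2308.
Prior odds = 12.1579/5.2308 = 2.3243, so P(A) = 2.3243/(1+2.3243) ≈ 0.70.

P(A) = 0.70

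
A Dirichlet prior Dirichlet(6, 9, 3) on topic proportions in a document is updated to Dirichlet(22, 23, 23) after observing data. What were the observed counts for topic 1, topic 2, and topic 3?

counts (16, 14, 20)

For a Dirichlet(α) prior with multinomial counts c, the posterior is Dirichlet(α + c) componentwise.
Counts are posterior − prior componentwise: 22−6=16, 23−9=14, 23−3=20.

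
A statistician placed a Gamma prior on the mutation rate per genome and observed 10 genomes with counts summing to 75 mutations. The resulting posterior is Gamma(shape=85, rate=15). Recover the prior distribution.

A Gamma(α, β) prior (rate parametrization) on a Poisson rate with n observations summing to S gives posterior Gamma(α+S, β+n).
So α = 85 − 75 = 10 and β = 15 − 10 = 5.

Gamma(shape=10, rate=5)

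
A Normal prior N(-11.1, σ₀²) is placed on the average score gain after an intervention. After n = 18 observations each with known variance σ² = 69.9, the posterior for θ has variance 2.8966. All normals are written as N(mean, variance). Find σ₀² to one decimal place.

Posterior precision equals prior precision plus data precision: 1/σ_n² = 1/σ₀² + n/σ².
So 1/σ₀² = 1/2.8966 − 18/69.9 = 0.345232 − 0.257511 = 0.087721.
Hence σ₀² = 1/0.087721 ≈ 11.4.

σ₀² = 11.4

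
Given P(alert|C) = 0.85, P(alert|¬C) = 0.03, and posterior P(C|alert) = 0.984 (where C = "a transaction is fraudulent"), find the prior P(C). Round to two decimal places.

P(C) = 0.68

Bayes' rule in odds form gives O(C|E) = O(C)·[P(E|C)/P(E|¬C)], hence O(C) = O(C|E)/LR.
Posterior odds = 0.984/(1−0.984) = 61.5000. LR = 0.85/0.03 = 28.3333.
Prior odds = 61.5000/28.3333 = 2.1706, so P(C) = 2.1706/(1+2.1706) ≈ 0.68.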